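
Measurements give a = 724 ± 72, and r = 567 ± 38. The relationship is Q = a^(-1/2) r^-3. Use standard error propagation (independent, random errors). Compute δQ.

Relative error in a monomial: (δQ/Q)² = Σ (nᵢ · δxᵢ/xᵢ)².
  (−½·δa/a)² = (-0.5×0.0994)² = 0.00247;  (-3·δr/r)² = (-3×0.0670)² = 0.0404
δQ/Q = √(0.0429) = 0.207
Q = 2.04e-10, so δQ = 0.207 × 2.04e-10 = 4.22e-11.

4.22e-11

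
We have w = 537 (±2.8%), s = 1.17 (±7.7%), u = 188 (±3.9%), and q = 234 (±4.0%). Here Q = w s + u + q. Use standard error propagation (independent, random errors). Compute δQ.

Let p = w·s = 628. δp/p = √((1·δw/w)² + (1·δs/s)²) = √(0.000784 + 0.00593) = 0.0819, so δp = 51.5.
Q = p + u + q: δQ = √(δp² + δu² + δq²) = √(2650 + 53.8 + 87.6) = 52.8

52.8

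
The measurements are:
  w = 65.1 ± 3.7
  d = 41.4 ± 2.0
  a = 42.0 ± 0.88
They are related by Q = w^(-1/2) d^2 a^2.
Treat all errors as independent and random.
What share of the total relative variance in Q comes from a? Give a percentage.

14.8%

(δQ/Q)² = (−½·δw/w)² + (2·δd/d)² + (2·δa/a)²
  w term: (-0.5×0.0568)² = 0.000808
  d term: (2×0.0483)² = 0.00934
  a term: (2×0.0210)² = 0.00176
Total = 0.0119. Share from a = 0.00176/0.0119 = 0.148.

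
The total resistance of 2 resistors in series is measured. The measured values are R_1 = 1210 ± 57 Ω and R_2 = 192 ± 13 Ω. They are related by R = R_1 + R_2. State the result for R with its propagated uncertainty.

Absolute uncertainties add in quadrature for a linear combination:
  (δR_1)² = 3250;  (δR_2)² = 169
δR = √(3420) = 58.5 Ω
R = 1400 Ω.

1400 ± 58.5 Ω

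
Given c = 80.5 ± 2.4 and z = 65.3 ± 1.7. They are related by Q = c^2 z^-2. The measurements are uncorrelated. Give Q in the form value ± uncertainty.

Relative error in a monomial: (δQ/Q)² = Σ (nᵢ · δxᵢ/xᵢ)².
  (2·δc/c)² = (2×0.0298)² = 0.00356;  (-2·δz/z)² = (-2×0.0260)² = 0.00271
δQ/Q = √(0.00627) = 0.0792
Q = 1.52, so δQ = 0.0792 × 1.52 = 0.120.

1.52 ± 0.120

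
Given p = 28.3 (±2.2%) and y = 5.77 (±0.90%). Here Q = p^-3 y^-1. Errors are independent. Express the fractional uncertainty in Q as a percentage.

6.66%

Products/powers → add relative errors in quadrature, weighted by exponent:
  (-3·δp/p)² = (-3×0.0220)² = 0.00436;  (-1·δy/y)² = (-1×0.00900)² = 8.1e-05
δQ/Q = √(0.00444) = 0.0666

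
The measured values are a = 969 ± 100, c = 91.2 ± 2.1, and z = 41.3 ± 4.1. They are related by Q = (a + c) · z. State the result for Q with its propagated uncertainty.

43800 ± 6000

Let u = a + c = 1060. δu = √(δa² + δc²) = √(10000 + 4.41) = 100, so δu/u = 0.0943.
Q is then a monomial in u, z:
δQ/Q = √((δu/u)² + (1·δz/z)²) = √(0.00890 + 0.00986) = 0.137
Q = 43800, so δQ = 0.137 × 43800 = 6000.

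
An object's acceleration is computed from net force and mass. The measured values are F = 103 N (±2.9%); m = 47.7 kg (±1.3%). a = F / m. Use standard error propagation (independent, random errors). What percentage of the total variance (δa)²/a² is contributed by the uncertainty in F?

(δa/a)² = (1·δF/F)² + (-1·δm/m)²
  F term: (1×0.0290)² = 0.000841
  m term: (-1×0.0130)² = 0.000169
Total = 0.00101. Share from F = 0.000841/0.00101 = 0.833.

83.3%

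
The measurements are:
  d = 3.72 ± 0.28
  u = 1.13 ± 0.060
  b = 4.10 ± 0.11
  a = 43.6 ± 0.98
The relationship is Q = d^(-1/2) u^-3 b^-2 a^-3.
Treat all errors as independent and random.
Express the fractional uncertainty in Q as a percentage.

18.5%

Since Q is a product/quotient, work with relative uncertainties:
  (−½·δd/d)² = (-0.5×0.0753)² = 0.00142;  (-3·δu/u)² = (-3×0.0531)² = 0.0254;  (-2·δb/b)² = (-2×0.0268)² = 0.00288;  (-3·δa/a)² = (-3×0.0225)² = 0.00455
δQ/Q = √(0.0342) = 0.185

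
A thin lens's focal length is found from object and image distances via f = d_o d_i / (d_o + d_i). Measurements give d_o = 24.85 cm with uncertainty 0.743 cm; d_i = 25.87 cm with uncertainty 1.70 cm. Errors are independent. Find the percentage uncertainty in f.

∂f/∂d_o = (d_i/(d_o+d_i))² = 0.260;  ∂f/∂d_i = (d_o/(d_o+d_i))² = 0.240
δf = √((∂f/∂d_o · δd_o)² + (∂f/∂d_i · δd_i)²) = √(0.0374 + 0.167) = 0.452 cm
f = 12.67 cm, so δf/f = 0.452/12.67 = 0.0356.

3.56%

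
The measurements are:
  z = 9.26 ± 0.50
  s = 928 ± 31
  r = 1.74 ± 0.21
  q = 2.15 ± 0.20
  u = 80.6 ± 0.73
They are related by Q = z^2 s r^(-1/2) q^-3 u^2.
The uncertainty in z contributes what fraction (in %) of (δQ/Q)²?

(δQ/Q)² = (2·δz/z)² + (1·δs/s)² + (−½·δr/r)² + (-3·δq/q)² + (2·δu/u)²
  z term: (2×0.0540)² = 0.0117
  s term: (1×0.0334)² = 0.00112
  r term: (-0.5×0.121)² = 0.00364
  q term: (-3×0.0930)² = 0.0779
  u term: (2×0.00906)² = 0.000328
Total = 0.0946. Share from z = 0.0117/0.0946 = 0.123.

12.3%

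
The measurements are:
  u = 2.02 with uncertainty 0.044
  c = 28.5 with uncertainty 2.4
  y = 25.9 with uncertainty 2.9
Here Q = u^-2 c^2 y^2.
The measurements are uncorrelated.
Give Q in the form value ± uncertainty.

For a monomial Q ∝ u^-2, c^2, y^2, fractional errors add in quadrature:
  (-2·δu/u)² = (-2×0.0218)² = 0.00190;  (2·δc/c)² = (2×0.0842)² = 0.0284;  (2·δy/y)² = (2×0.112)² = 0.0501
δQ/Q = √(0.0804) = 0.284
Q = 1.34e+05, so δQ = 0.284 × 1.34e+05 = 37900.

(1.34 ± 0.379) × 10^5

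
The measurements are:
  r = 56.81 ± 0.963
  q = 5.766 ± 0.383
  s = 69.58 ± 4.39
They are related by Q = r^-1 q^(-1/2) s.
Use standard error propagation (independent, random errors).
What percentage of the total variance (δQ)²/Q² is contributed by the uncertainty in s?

74.1%

(δQ/Q)² = (-1·δr/r)² + (−½·δq/q)² + (1·δs/s)²
  r term: (-1×0.0170)² = 0.000287
  q term: (-0.5×0.0664)² = 0.00110
  s term: (1×0.0631)² = 0.00398
Total = 0.00537. Share from s = 0.00398/0.00537 = 0.741.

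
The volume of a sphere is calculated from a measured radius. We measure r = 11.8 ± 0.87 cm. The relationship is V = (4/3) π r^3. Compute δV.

1520 cm^3

Relative error in a monomial: (δV/V)² = Σ (nᵢ · δxᵢ/xᵢ)².
  (3·δr/r)² = (3×0.0737)² = 0.0489
δV/V = √(0.0489) = 0.221
V = 6880 cm^3, so δV = 0.221 × 6880 = 1520 cm^3.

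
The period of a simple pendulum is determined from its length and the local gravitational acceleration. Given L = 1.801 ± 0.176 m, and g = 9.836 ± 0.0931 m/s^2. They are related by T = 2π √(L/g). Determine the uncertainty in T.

Products/powers → add relative errors in quadrature, weighted by exponent:
  (½·δL/L)² = (0.5×0.0977)² = 0.00239;  (−½·δg/g)² = (-0.5×0.00947)² = 2.24e-05
δT/T = √(0.00241) = 0.0491
T = 2.689 s, so δT = 0.0491 × 2.689 = 0.132 s.

0.132 s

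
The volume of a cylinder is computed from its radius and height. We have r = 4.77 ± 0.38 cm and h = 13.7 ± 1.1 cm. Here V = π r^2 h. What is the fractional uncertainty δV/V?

0.178

For a monomial V ∝ r^2, h, fractional errors add in quadrature:
  (2·δr/r)² = (2×0.0797)² = 0.0254;  (1·δh/h)² = (1×0.0803)² = 0.00645
δV/V = √(0.0318) = 0.178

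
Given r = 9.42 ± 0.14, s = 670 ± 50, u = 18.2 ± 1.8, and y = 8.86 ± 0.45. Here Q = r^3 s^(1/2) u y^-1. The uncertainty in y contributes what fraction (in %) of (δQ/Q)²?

(δQ/Q)² = (3·δr/r)² + (½·δs/s)² + (1·δu/u)² + (-1·δy/y)²
  r term: (3×0.0149)² = 0.00199
  s term: (0.5×0.0746)² = 0.00139
  u term: (1×0.0989)² = 0.00978
  y term: (-1×0.0508)² = 0.00258
Total = 0.0157. Share from y = 0.00258/0.0157 = 0.164.

16.4%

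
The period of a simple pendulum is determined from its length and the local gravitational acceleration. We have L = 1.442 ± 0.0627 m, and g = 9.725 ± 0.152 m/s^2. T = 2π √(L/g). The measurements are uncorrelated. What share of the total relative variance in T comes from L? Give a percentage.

(δT/T)² = (½·δL/L)² + (−½·δg/g)²
  L term: (0.5×0.0435)² = 0.000473
  g term: (-0.5×0.0156)² = 6.11e-05
Total = 0.000534. Share from L = 0.000473/0.000534 = 0.886.

88.6%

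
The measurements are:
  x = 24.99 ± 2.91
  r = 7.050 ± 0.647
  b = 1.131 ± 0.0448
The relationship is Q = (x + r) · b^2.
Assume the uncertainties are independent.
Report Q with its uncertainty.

40.98 ± 5.01

Let u = x + r = 32.04. δu = √(δx² + δr²) = √(8.47 + 0.419) = 2.98, so δu/u = 0.0930.
Q is then a monomial in u, b:
δQ/Q = √((δu/u)² + (2·δb/b)²) = √(0.00866 + 0.00628) = 0.122
Q = 40.98, so δQ = 0.122 × 40.98 = 5.01.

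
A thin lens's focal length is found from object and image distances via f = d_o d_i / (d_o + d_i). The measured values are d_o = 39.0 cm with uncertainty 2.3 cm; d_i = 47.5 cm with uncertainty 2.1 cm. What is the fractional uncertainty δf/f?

∂f/∂d_o = (d_i/(d_o+d_i))² = 0.302;  ∂f/∂d_i = (d_o/(d_o+d_i))² = 0.203
δf = √((∂f/∂d_o · δd_o)² + (∂f/∂d_i · δd_i)²) = √(0.481 + 0.182) = 0.814 cm
f = 21.4 cm, so δf/f = 0.814/21.4 = 0.0380.

0.0380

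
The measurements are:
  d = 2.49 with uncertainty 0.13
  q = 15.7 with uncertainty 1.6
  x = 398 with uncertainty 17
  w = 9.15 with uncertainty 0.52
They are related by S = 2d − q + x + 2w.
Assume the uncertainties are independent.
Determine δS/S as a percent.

Absolute uncertainties add in quadrature for a linear combination:
  (2·δd)² = 0.0676;  (δq)² = 2.56;  (δx)² = 289;  (2·δw)² = 1.08
δS = √(293) = 17.1
S = 406, so δS/S = 17.1/406 = 0.0422.

4.22%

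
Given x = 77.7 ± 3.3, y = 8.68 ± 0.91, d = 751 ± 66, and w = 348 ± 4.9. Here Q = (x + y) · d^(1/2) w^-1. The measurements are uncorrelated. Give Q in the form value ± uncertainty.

Let u = x + y = 86.4. δu = √(δx² + δy²) = √(10.9 + 0.828) = 3.42, so δu/u = 0.0396.
Q is then a monomial in u, d, w:
δQ/Q = √((δu/u)² + (½·δd/d)² + (-1·δw/w)²) = √(0.00157 + 0.00193 + 0.000198) = 0.0608
Q = 6.80, so δQ = 0.0608 × 6.80 = 0.414.

6.80 ± 0.414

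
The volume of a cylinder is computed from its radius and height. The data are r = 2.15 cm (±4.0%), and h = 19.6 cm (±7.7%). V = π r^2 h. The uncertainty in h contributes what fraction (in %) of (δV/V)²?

(δV/V)² = (2·δr/r)² + (1·δh/h)²
  r term: (2×0.0400)² = 0.00640
  h term: (1×0.0770)² = 0.00593
Total = 0.0123. Share from h = 0.00593/0.0123 = 0.481.

48.1%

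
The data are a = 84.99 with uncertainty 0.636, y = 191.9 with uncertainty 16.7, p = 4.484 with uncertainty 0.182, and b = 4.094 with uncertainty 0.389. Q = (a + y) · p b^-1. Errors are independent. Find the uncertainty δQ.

36.3

Let u = a + y = 276.9. δu = √(δa² + δy²) = √(0.404 + 279) = 16.7, so δu/u = 0.0604.
Q is then a monomial in u, p, b:
δQ/Q = √((δu/u)² + (1·δp/p)² + (-1·δb/b)²) = √(0.00364 + 0.00165 + 0.00903) = 0.120
Q = 303.3, so δQ = 0.120 × 303.3 = 36.3.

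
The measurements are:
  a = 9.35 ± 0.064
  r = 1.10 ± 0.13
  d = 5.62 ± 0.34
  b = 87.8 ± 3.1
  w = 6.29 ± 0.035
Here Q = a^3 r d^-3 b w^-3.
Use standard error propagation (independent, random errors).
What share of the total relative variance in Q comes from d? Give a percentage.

67.4%

(δQ/Q)² = (3·δa/a)² + (1·δr/r)² + (-3·δd/d)² + (1·δb/b)² + (-3·δw/w)²
  a term: (3×0.00684)² = 0.000422
  r term: (1×0.118)² = 0.0140
  d term: (-3×0.0605)² = 0.0329
  b term: (1×0.0353)² = 0.00125
  w term: (-3×0.00556)² = 0.000279
Total = 0.0489. Share from d = 0.0329/0.0489 = 0.674.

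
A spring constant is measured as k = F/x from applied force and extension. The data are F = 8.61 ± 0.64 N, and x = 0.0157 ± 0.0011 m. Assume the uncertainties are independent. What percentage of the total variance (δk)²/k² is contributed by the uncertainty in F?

(δk/k)² = (1·δF/F)² + (-1·δx/x)²
  F term: (1×0.0743)² = 0.00553
  x term: (-1×0.0701)² = 0.00491
Total = 0.0104. Share from F = 0.00553/0.0104 = 0.530.

53.0%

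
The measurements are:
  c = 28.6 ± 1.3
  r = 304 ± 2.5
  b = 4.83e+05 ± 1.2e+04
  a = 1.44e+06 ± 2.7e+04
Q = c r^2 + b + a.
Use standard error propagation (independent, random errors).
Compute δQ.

1.31e+05

Let p = c·r^2 = 2.64e+06. δp/p = √((1·δc/c)² + (2·δr/r)²) = √(0.00207 + 0.000271) = 0.0483, so δp = 1.28e+05.
Q = p + b + a: δQ = √(δp² + δb² + δa²) = √(1.63e+10 + 1.44e+08 + 7.29e+08) = 1.31e+05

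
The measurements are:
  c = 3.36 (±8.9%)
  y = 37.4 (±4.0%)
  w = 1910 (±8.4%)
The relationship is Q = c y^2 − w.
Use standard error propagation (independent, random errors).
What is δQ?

Let p = c·y^2 = 4700. δp/p = √((1·δc/c)² + (2·δy/y)²) = √(0.00792 + 0.00640) = 0.120, so δp = 562.
Q = p − w: δQ = √(δp² + δw²) = √(3.16e+05 + 25700) = 585

585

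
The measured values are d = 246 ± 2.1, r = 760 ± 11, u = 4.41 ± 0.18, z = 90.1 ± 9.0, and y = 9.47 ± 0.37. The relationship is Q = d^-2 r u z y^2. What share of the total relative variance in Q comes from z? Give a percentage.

(δQ/Q)² = (-2·δd/d)² + (1·δr/r)² + (1·δu/u)² + (1·δz/z)² + (2·δy/y)²
  d term: (-2×0.00854)² = 0.000291
  r term: (1×0.0145)² = 0.000209
  u term: (1×0.0408)² = 0.00167
  z term: (1×0.0999)² = 0.00998
  y term: (2×0.0391)² = 0.00611
Total = 0.0183. Share from z = 0.00998/0.0183 = 0.547.

54.7%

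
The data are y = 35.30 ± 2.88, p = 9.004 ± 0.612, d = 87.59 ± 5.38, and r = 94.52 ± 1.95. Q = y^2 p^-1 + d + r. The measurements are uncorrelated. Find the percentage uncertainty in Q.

7.84%

Let w = y^2·p^-1 = 138.4. δw/w = √((2·δy/y)² + (-1·δp/p)²) = √(0.0266 + 0.00462) = 0.177, so δw = 24.5.
Q = w + d + r: δQ = √(δw² + δd² + δr²) = √(598 + 28.9 + 3.80) = 25.1
Q = 320.5, so δQ/Q = 25.1/320.5 = 0.0784.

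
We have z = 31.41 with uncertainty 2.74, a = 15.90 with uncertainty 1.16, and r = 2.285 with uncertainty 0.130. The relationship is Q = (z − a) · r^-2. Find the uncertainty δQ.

Let u = z − a = 15.51. δu = √(δz² + δa²) = √(7.51 + 1.35) = 2.98, so δu/u = 0.192.
Q is then a monomial in u, r:
δQ/Q = √((δu/u)² + (-2·δr/r)²) = √(0.0368 + 0.0129) = 0.223
Q = 2.971, so δQ = 0.223 × 2.971 = 0.663.

0.663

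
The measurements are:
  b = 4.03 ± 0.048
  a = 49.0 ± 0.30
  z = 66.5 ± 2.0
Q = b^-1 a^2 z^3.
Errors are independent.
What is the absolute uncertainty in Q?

For a monomial Q ∝ b^-1, a^2, z^3, fractional errors add in quadrature:
  (-1·δb/b)² = (-1×0.0119)² = 0.000142;  (2·δa/a)² = (2×0.00612)² = 0.000150;  (3·δz/z)² = (3×0.0301)² = 0.00814
δQ/Q = √(0.00843) = 0.0918
Q = 1.75e+08, so δQ = 0.0918 × 1.75e+08 = 1.61e+07.

1.61e+07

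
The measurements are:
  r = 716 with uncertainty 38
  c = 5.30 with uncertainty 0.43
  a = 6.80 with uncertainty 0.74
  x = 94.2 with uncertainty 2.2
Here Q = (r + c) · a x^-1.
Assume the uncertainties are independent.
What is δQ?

6.41

Let u = r + c = 721. δu = √(δr² + δc²) = √(1440 + 0.185) = 38.0, so δu/u = 0.0527.
Q is then a monomial in u, a, x:
δQ/Q = √((δu/u)² + (1·δa/a)² + (-1·δx/x)²) = √(0.00278 + 0.0118 + 0.000545) = 0.123
Q = 52.1, so δQ = 0.123 × 52.1 = 6.41.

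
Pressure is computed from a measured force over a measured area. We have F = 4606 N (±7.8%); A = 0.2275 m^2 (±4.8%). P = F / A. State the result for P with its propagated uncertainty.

20250 ± 1850 Pa

Products/powers → add relative errors in quadrature, weighted by exponent:
  (1·δF/F)² = (1×0.0780)² = 0.00608;  (-1·δA/A)² = (-1×0.0480)² = 0.00230
δP/P = √(0.00839) = 0.0916
P = 20250 Pa, so δP = 0.0916 × 20250 = 1850 Pa.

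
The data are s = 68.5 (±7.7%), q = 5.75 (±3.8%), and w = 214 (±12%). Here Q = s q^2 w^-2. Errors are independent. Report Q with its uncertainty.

For a monomial Q ∝ s, q^2, w^-2, fractional errors add in quadrature:
  (1·δs/s)² = (1×0.0770)² = 0.00593;  (2·δq/q)² = (2×0.0380)² = 0.00578;  (-2·δw/w)² = (-2×0.120)² = 0.0576
δQ/Q = √(0.0693) = 0.263
Q = 0.0495, so δQ = 0.263 × 0.0495 = 0.0130.

0.0495 ± 0.0130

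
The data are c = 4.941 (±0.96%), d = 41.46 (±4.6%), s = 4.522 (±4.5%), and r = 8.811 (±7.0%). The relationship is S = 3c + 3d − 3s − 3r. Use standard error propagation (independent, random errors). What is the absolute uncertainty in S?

6.05

Absolute uncertainties add in quadrature for a linear combination:
  (3·δc)² = 0.0202;  (3·δd)² = 32.7;  (3·δs)² = 0.373;  (3·δr)² = 3.42
δS = √(36.6) = 6.05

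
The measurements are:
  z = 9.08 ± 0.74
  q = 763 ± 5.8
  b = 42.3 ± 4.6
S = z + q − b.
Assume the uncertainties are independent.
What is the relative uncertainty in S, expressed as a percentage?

S is a linear combination, so absolute uncertainties add in quadrature:
  (δz)² = 0.548;  (δq)² = 33.6;  (δb)² = 21.2
δS = √(55.3) = 7.44
S = 730, so δS/S = 7.44/730 = 0.0102.

1.02%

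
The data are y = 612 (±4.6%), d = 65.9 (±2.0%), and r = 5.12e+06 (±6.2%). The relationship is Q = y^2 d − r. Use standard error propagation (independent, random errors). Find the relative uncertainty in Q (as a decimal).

Let p = y^2·d = 2.47e+07. δp/p = √((2·δy/y)² + (1·δd/d)²) = √(0.00846 + 0.000400) = 0.0941, so δp = 2.32e+06.
Q = p − r: δQ = √(δp² + δr²) = √(5.4e+12 + 1.01e+11) = 2.35e+06
Q = 1.96e+07, so δQ/Q = 2.35e+06/1.96e+07 = 0.120.

0.120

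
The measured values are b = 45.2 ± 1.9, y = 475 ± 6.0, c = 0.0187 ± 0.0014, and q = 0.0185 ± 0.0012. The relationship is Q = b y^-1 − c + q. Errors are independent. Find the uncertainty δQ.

0.00457

Let p = b·y^-1 = 0.0952. δp/p = √((1·δb/b)² + (-1·δy/y)²) = √(0.00177 + 0.000160) = 0.0439, so δp = 0.00418.
Q = p − c + q: δQ = √(δp² + δc² + δq²) = √(1.74e-05 + 1.96e-06 + 1.44e-06) = 0.00457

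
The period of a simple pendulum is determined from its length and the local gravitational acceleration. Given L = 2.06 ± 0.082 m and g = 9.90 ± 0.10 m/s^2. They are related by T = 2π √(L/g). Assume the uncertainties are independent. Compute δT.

Since T is a product/quotient, work with relative uncertainties:
  (½·δL/L)² = (0.5×0.0398)² = 0.000396;  (−½·δg/g)² = (-0.5×0.0101)² = 2.55e-05
δT/T = √(0.000422) = 0.0205
T = 2.87 s, so δT = 0.0205 × 2.87 = 0.0589 s.

0.0589 s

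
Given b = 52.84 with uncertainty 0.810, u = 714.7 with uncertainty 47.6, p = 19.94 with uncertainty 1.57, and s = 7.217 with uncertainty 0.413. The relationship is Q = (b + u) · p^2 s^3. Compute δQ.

2.77e+07

Let w = b + u = 767.5. δw = √(δb² + δu²) = √(0.656 + 2270) = 47.6, so δw/w = 0.0620.
Q is then a monomial in w, p, s:
δQ/Q = √((δw/w)² + (2·δp/p)² + (3·δs/s)²) = √(0.00385 + 0.0248 + 0.0295) = 0.241
Q = 1.147e+08, so δQ = 0.241 × 1.147e+08 = 2.77e+07.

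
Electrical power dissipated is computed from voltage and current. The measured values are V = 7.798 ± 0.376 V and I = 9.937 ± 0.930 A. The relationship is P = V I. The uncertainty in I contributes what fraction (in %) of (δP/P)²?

(δP/P)² = (1·δV/V)² + (1·δI/I)²
  V term: (1×0.0482)² = 0.00232
  I term: (1×0.0936)² = 0.00876
Total = 0.0111. Share from I = 0.00876/0.0111 = 0.790.

79.0%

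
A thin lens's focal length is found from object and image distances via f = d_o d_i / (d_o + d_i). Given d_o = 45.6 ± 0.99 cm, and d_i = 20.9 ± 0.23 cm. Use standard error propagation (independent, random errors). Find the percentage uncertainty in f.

∂f/∂d_o = (d_i/(d_o+d_i))² = 0.0988;  ∂f/∂d_i = (d_o/(d_o+d_i))² = 0.470
δf = √((∂f/∂d_o · δd_o)² + (∂f/∂d_i · δd_i)²) = √(0.00956 + 0.0117) = 0.146 cm
f = 14.3 cm, so δf/f = 0.146/14.3 = 0.0102.

1.02%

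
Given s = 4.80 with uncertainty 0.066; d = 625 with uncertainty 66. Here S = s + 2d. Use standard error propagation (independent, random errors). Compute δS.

S is a linear combination, so absolute uncertainties add in quadrature:
  (δs)² = 0.00436;  (2·δd)² = 17400
δS = √(17400) = 132

132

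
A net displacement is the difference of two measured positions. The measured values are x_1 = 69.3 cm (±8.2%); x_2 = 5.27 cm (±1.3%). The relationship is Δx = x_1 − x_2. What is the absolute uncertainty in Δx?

5.68 cm

Sums and differences: (δΔx)² = Σ (cᵢ δxᵢ)².
  (δx_1)² = 32.3;  (δx_2)² = 0.00469
δΔx = √(32.3) = 5.68 cm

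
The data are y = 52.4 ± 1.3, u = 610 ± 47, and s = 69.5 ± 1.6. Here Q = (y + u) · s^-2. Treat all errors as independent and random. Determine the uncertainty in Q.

0.0116

Let w = y + u = 662. δw = √(δy² + δu²) = √(1.69 + 2210) = 47.0, so δw/w = 0.0710.
Q is then a monomial in w, s:
δQ/Q = √((δw/w)² + (-2·δs/s)²) = √(0.00504 + 0.00212) = 0.0846
Q = 0.137, so δQ = 0.0846 × 0.137 = 0.0116.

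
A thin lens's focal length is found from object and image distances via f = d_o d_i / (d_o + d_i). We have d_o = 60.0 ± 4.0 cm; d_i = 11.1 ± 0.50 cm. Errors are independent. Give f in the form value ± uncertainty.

9.37 ± 0.369 cm

∂f/∂d_o = (d_i/(d_o+d_i))² = 0.0244;  ∂f/∂d_i = (d_o/(d_o+d_i))² = 0.712
δf = √((∂f/∂d_o · δd_o)² + (∂f/∂d_i · δd_i)²) = √(0.00950 + 0.127) = 0.369 cm
f = 9.37 cm.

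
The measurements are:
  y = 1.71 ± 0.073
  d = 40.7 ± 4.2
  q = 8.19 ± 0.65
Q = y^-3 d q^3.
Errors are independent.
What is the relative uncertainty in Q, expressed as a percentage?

Each factor contributes (exponent × relative error)² to (δQ/Q)²:
  (-3·δy/y)² = (-3×0.0427)² = 0.0164;  (1·δd/d)² = (1×0.103)² = 0.0106;  (3·δq/q)² = (3×0.0794)² = 0.0567
δQ/Q = √(0.0837) = 0.289

28.9%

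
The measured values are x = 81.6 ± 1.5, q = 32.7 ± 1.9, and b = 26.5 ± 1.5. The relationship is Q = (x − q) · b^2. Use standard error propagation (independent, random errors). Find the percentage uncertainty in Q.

12.4%

Let u = x − q = 48.9. δu = √(δx² + δq²) = √(2.25 + 3.61) = 2.42, so δu/u = 0.0495.
Q is then a monomial in u, b:
δQ/Q = √((δu/u)² + (2·δb/b)²) = √(0.00245 + 0.0128) = 0.124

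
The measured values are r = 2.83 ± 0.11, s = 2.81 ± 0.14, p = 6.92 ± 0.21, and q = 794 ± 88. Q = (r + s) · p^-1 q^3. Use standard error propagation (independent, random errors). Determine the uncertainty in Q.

1.37e+08

Let u = r + s = 5.64. δu = √(δr² + δs²) = √(0.0121 + 0.0196) = 0.178, so δu/u = 0.0316.
Q is then a monomial in u, p, q:
δQ/Q = √((δu/u)² + (-1·δp/p)² + (3·δq/q)²) = √(0.000997 + 0.000921 + 0.111) = 0.335
Q = 4.08e+08, so δQ = 0.335 × 4.08e+08 = 1.37e+08.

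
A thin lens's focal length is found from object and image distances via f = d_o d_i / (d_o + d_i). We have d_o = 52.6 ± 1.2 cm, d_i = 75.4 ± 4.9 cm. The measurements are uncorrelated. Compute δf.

0.926 cm

∂f/∂d_o = (d_i/(d_o+d_i))² = 0.347;  ∂f/∂d_i = (d_o/(d_o+d_i))² = 0.169
δf = √((∂f/∂d_o · δd_o)² + (∂f/∂d_i · δd_i)²) = √(0.173 + 0.685) = 0.926 cm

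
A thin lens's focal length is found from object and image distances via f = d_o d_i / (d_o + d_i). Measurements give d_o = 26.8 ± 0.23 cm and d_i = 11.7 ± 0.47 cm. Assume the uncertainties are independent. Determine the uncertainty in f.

∂f/∂d_o = (d_i/(d_o+d_i))² = 0.0924;  ∂f/∂d_i = (d_o/(d_o+d_i))² = 0.485
δf = √((∂f/∂d_o · δd_o)² + (∂f/∂d_i · δd_i)²) = √(0.000451 + 0.0519) = 0.229 cm

0.229 cm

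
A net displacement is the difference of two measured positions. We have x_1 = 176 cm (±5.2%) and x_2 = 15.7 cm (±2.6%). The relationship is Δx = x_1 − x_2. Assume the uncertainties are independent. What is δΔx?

Each term contributes (cᵢ δxᵢ)² to (δΔx)²:
  (δx_1)² = 83.8;  (δx_2)² = 0.167
δΔx = √(83.9) = 9.16 cm

9.16 cm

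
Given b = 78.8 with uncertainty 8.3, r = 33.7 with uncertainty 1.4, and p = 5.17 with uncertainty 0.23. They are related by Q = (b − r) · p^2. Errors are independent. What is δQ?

249

Let u = b − r = 45.1. δu = √(δb² + δr²) = √(68.9 + 1.96) = 8.42, so δu/u = 0.187.
Q is then a monomial in u, p:
δQ/Q = √((δu/u)² + (2·δp/p)²) = √(0.0348 + 0.00792) = 0.207
Q = 1210, so δQ = 0.207 × 1210 = 249.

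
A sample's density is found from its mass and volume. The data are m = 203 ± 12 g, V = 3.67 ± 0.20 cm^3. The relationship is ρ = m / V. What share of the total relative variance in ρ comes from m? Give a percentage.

54.1%

(δρ/ρ)² = (1·δm/m)² + (-1·δV/V)²
  m term: (1×0.0591)² = 0.00349
  V term: (-1×0.0545)² = 0.00297
Total = 0.00646. Share from m = 0.00349/0.00646 = 0.541.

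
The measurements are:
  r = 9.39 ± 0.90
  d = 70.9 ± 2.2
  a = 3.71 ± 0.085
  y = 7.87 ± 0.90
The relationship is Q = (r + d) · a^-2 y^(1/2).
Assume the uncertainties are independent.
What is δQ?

1.29

Let u = r + d = 80.3. δu = √(δr² + δd²) = √(0.810 + 4.84) = 2.38, so δu/u = 0.0296.
Q is then a monomial in u, a, y:
δQ/Q = √((δu/u)² + (-2·δa/a)² + (½·δy/y)²) = √(0.000876 + 0.00210 + 0.00327) = 0.0790
Q = 16.4, so δQ = 0.0790 × 16.4 = 1.29.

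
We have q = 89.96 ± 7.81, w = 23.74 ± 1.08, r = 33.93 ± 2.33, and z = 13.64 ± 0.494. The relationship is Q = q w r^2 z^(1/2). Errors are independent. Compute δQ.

Q is a product of powers, so relative uncertainties combine in quadrature:
  (1·δq/q)² = (1×0.0868)² = 0.00754;  (1·δw/w)² = (1×0.0455)² = 0.00207;  (2·δr/r)² = (2×0.0687)² = 0.0189;  (½·δz/z)² = (0.5×0.0362)² = 0.000328
δQ/Q = √(0.0288) = 0.170
Q = 9.08e+06, so δQ = 0.170 × 9.08e+06 = 1.54e+06.

1.54e+06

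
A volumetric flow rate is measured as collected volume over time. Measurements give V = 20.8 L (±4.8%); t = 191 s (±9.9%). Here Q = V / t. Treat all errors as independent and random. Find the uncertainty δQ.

0.0120 L/s

For a monomial Q ∝ V, t^-1, fractional errors add in quadrature:
  (1·δV/V)² = (1×0.0480)² = 0.00230;  (-1·δt/t)² = (-1×0.0990)² = 0.00980
δQ/Q = √(0.0121) = 0.110
Q = 0.109 L/s, so δQ = 0.110 × 0.109 = 0.0120 L/s.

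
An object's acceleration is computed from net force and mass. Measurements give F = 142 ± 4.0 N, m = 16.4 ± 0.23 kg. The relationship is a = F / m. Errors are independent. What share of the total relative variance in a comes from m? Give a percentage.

(δa/a)² = (1·δF/F)² + (-1·δm/m)²
  F term: (1×0.0282)² = 0.000793
  m term: (-1×0.0140)² = 0.000197
Total = 0.000990. Share from m = 0.000197/0.000990 = 0.199.

19.9%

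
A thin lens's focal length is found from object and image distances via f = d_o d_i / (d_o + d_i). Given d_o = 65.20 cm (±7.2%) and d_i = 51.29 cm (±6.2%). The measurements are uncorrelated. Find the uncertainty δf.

1.35 cm

∂f/∂d_o = (d_i/(d_o+d_i))² = 0.194;  ∂f/∂d_i = (d_o/(d_o+d_i))² = 0.313
δf = √((∂f/∂d_o · δd_o)² + (∂f/∂d_i · δd_i)²) = √(0.828 + 0.992) = 1.35 cm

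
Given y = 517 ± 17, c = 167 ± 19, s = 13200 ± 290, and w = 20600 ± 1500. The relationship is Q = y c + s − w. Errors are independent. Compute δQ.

Let p = y·c = 86300. δp/p = √((1·δy/y)² + (1·δc/c)²) = √(0.00108 + 0.0129) = 0.118, so δp = 10200.
Q = p + s − w: δQ = √(δp² + δs² + δw²) = √(1.05e+08 + 84100 + 2.25e+06) = 10300

10300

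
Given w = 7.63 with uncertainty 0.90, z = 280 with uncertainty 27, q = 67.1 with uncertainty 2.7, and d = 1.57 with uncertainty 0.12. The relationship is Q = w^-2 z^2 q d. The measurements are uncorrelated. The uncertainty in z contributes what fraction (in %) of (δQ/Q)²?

37.1%

(δQ/Q)² = (-2·δw/w)² + (2·δz/z)² + (1·δq/q)² + (1·δd/d)²
  w term: (-2×0.118)² = 0.0557
  z term: (2×0.0964)² = 0.0372
  q term: (1×0.0402)² = 0.00162
  d term: (1×0.0764)² = 0.00584
Total = 0.100. Share from z = 0.0372/0.100 = 0.371.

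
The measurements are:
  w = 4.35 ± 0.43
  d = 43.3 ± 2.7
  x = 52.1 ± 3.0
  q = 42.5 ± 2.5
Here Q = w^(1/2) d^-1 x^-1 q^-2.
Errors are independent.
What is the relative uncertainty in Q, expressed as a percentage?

15.3%

For a monomial Q ∝ w^(1/2), d^-1, x^-1, q^-2, fractional errors add in quadrature:
  (½·δw/w)² = (0.5×0.0989)² = 0.00244;  (-1·δd/d)² = (-1×0.0624)² = 0.00389;  (-1·δx/x)² = (-1×0.0576)² = 0.00332;  (-2·δq/q)² = (-2×0.0588)² = 0.0138
δQ/Q = √(0.0235) = 0.153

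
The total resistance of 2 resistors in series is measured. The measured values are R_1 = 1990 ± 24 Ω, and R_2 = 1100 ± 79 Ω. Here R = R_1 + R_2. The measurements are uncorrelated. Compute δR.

R is a linear combination, so absolute uncertainties add in quadrature:
  (δR_1)² = 576;  (δR_2)² = 6240
δR = √(6820) = 82.6 Ω

82.6 Ω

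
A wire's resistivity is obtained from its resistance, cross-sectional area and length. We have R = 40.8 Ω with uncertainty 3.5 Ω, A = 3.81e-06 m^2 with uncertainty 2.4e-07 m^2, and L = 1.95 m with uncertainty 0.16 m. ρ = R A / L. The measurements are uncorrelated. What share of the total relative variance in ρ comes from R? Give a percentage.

40.7%

(δρ/ρ)² = (1·δR/R)² + (1·δA/A)² + (-1·δL/L)²
  R term: (1×0.0858)² = 0.00736
  A term: (1×0.0630)² = 0.00397
  L term: (-1×0.0821)² = 0.00673
Total = 0.0181. Share from R = 0.00736/0.0181 = 0.407.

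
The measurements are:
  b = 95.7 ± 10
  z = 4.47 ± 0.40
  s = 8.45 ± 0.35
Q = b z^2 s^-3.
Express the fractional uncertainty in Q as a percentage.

24.2%

Relative error in a monomial: (δQ/Q)² = Σ (nᵢ · δxᵢ/xᵢ)².
  (1·δb/b)² = (1×0.104)² = 0.0109;  (2·δz/z)² = (2×0.0895)² = 0.0320;  (-3·δs/s)² = (-3×0.0414)² = 0.0154
δQ/Q = √(0.0584) = 0.242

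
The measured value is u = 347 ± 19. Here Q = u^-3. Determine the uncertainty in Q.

Q is a product of powers, so relative uncertainties combine in quadrature:
  (-3·δu/u)² = (-3×0.0548)² = 0.0270
δQ/Q = √(0.0270) = 0.164
Q = 2.39e-08, so δQ = 0.164 × 2.39e-08 = 3.93e-09.

3.93e-09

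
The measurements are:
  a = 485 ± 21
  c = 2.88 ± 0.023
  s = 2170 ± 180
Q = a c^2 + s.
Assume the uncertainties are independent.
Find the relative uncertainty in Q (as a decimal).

0.0418

Let p = a·c^2 = 4020. δp/p = √((1·δa/a)² + (2·δc/c)²) = √(0.00187 + 0.000255) = 0.0462, so δp = 186.
Q = p + s: δQ = √(δp² + δs²) = √(34500 + 32400) = 259
Q = 6190, so δQ/Q = 259/6190 = 0.0418.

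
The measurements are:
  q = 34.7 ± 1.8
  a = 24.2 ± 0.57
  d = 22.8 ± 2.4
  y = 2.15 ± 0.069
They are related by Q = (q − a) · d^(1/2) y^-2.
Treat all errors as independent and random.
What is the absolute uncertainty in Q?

2.15

Let u = q − a = 10.5. δu = √(δq² + δa²) = √(3.24 + 0.325) = 1.89, so δu/u = 0.180.
Q is then a monomial in u, d, y:
δQ/Q = √((δu/u)² + (½·δd/d)² + (-2·δy/y)²) = √(0.0323 + 0.00277 + 0.00412) = 0.198
Q = 10.8, so δQ = 0.198 × 10.8 = 2.15.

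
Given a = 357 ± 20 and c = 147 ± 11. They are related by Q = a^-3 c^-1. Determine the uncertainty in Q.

2.75e-11

Each factor contributes (exponent × relative error)² to (δQ/Q)²:
  (-3·δa/a)² = (-3×0.0560)² = 0.0282;  (-1·δc/c)² = (-1×0.0748)² = 0.00560
δQ/Q = √(0.0338) = 0.184
Q = 1.5e-10, so δQ = 0.184 × 1.5e-10 = 2.75e-11.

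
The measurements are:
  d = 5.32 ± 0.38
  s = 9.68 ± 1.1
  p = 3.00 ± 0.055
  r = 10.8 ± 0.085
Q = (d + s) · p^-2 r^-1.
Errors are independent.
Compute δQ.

0.0133

Let u = d + s = 15.0. δu = √(δd² + δs²) = √(0.144 + 1.21) = 1.16, so δu/u = 0.0776.
Q is then a monomial in u, p, r:
δQ/Q = √((δu/u)² + (-2·δp/p)² + (-1·δr/r)²) = √(0.00602 + 0.00134 + 6.19e-05) = 0.0862
Q = 0.154, so δQ = 0.0862 × 0.154 = 0.0133.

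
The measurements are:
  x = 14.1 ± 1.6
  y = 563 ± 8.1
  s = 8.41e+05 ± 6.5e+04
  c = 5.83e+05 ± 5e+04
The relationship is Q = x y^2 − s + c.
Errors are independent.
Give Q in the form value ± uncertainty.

Let p = x·y^2 = 4.47e+06. δp/p = √((1·δx/x)² + (2·δy/y)²) = √(0.0129 + 0.000828) = 0.117, so δp = 5.23e+05.
Q = p − s + c: δQ = √(δp² + δs² + δc²) = √(2.74e+11 + 4.22e+09 + 2.5e+09) = 5.3e+05
Q = 4.21e+06.

(4.21 ± 0.530) × 10^6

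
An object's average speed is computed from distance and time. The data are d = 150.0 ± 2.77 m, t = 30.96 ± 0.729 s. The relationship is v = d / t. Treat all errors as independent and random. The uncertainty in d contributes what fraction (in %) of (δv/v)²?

38.1%

(δv/v)² = (1·δd/d)² + (-1·δt/t)²
  d term: (1×0.0185)² = 0.000341
  t term: (-1×0.0235)² = 0.000554
Total = 0.000895. Share from d = 0.000341/0.000895 = 0.381.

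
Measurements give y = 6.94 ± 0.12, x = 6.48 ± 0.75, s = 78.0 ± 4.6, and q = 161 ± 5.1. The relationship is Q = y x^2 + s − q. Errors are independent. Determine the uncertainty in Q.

Let p = y·x^2 = 291. δp/p = √((1·δy/y)² + (2·δx/x)²) = √(0.000299 + 0.0536) = 0.232, so δp = 67.6.
Q = p + s − q: δQ = √(δp² + δs² + δq²) = √(4580 + 21.2 + 26.0) = 68.0

68.0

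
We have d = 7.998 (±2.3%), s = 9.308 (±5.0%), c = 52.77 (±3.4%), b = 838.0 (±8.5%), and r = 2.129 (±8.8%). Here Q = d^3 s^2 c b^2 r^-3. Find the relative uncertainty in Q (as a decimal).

Each factor contributes (exponent × relative error)² to (δQ/Q)²:
  (3·δd/d)² = (3×0.0230)² = 0.00476;  (2·δs/s)² = (2×0.0500)² = 0.0100;  (1·δc/c)² = (1×0.0340)² = 0.00116;  (2·δb/b)² = (2×0.0850)² = 0.0289;  (-3·δr/r)² = (-3×0.0880)² = 0.0697
δQ/Q = √(0.115) = 0.338

0.338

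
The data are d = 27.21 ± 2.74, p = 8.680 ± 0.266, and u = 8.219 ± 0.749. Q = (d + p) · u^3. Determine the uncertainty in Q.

5660

Let w = d + p = 35.89. δw = √(δd² + δp²) = √(7.51 + 0.0708) = 2.75, so δw/w = 0.0767.
Q is then a monomial in w, u:
δQ/Q = √((δw/w)² + (3·δu/u)²) = √(0.00588 + 0.0747) = 0.284
Q = 19930, so δQ = 0.284 × 19930 = 5660.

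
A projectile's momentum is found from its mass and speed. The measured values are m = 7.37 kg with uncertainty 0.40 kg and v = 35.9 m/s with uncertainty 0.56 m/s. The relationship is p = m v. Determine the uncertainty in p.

14.9 kg·m/s

For a monomial p ∝ m, v, fractional errors add in quadrature:
  (1·δm/m)² = (1×0.0543)² = 0.00295;  (1·δv/v)² = (1×0.0156)² = 0.000243
δp/p = √(0.00319) = 0.0565
p = 265 kg·m/s, so δp = 0.0565 × 265 = 14.9 kg·m/s.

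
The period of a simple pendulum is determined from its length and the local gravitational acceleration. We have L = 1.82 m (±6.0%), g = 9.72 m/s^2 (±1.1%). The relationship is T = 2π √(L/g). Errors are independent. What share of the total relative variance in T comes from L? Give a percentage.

96.7%

(δT/T)² = (½·δL/L)² + (−½·δg/g)²
  L term: (0.5×0.0600)² = 0.000900
  g term: (-0.5×0.0110)² = 3.03e-05
Total = 0.000930. Share from L = 0.000900/0.000930 = 0.967.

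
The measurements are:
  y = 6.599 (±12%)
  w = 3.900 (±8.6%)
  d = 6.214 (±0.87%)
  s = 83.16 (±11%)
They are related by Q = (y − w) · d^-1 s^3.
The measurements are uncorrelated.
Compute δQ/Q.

Let u = y − w = 2.699. δu = √(δy² + δw²) = √(0.627 + 0.112) = 0.860, so δu/u = 0.319.
Q is then a monomial in u, d, s:
δQ/Q = √((δu/u)² + (-1·δd/d)² + (3·δs/s)²) = √(0.102 + 7.57e-05 + 0.109) = 0.459

0.459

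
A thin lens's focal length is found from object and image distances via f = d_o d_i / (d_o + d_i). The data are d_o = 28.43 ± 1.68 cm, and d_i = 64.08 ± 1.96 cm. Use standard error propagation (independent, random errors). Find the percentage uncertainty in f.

∂f/∂d_o = (d_i/(d_o+d_i))² = 0.480;  ∂f/∂d_i = (d_o/(d_o+d_i))² = 0.0944
δf = √((∂f/∂d_o · δd_o)² + (∂f/∂d_i · δd_i)²) = √(0.650 + 0.0343) = 0.827 cm
f = 19.69 cm, so δf/f = 0.827/19.69 = 0.0420.

4.20%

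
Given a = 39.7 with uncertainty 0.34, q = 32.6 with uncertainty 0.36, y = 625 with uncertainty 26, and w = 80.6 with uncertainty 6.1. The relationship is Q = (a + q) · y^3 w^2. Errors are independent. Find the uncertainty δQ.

2.25e+13

Let u = a + q = 72.3. δu = √(δa² + δq²) = √(0.116 + 0.130) = 0.495, so δu/u = 0.00685.
Q is then a monomial in u, y, w:
δQ/Q = √((δu/u)² + (3·δy/y)² + (2·δw/w)²) = √(4.69e-05 + 0.0156 + 0.0229) = 0.196
Q = 1.15e+14, so δQ = 0.196 × 1.15e+14 = 2.25e+13.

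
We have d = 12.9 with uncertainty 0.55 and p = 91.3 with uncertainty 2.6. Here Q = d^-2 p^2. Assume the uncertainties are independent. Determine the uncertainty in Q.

5.14

Relative error in a monomial: (δQ/Q)² = Σ (nᵢ · δxᵢ/xᵢ)².
  (-2·δd/d)² = (-2×0.0426)² = 0.00727;  (2·δp/p)² = (2×0.0285)² = 0.00324
δQ/Q = √(0.0105) = 0.103
Q = 50.1, so δQ = 0.103 × 50.1 = 5.14.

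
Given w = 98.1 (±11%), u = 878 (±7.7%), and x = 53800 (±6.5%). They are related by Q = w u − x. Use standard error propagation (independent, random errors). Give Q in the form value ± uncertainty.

Let p = w·u = 86100. δp/p = √((1·δw/w)² + (1·δu/u)²) = √(0.0121 + 0.00593) = 0.134, so δp = 11600.
Q = p − x: δQ = √(δp² + δx²) = √(1.34e+08 + 1.22e+07) = 12100
Q = 32300.

32300 ± 12100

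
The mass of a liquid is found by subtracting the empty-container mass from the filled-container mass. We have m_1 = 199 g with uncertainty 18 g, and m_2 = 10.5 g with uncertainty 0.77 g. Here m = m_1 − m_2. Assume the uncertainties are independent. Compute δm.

m is a linear combination, so absolute uncertainties add in quadrature:
  (δm_1)² = 324;  (δm_2)² = 0.593
δm = √(325) = 18.0 g

18.0 g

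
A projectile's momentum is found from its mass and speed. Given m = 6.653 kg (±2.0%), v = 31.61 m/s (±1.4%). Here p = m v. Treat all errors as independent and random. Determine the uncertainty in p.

5.13 kg·m/s

Products/powers → add relative errors in quadrature, weighted by exponent:
  (1·δm/m)² = (1×0.0200)² = 0.000400;  (1·δv/v)² = (1×0.0140)² = 0.000196
δp/p = √(0.000596) = 0.0244
p = 210.3 kg·m/s, so δp = 0.0244 × 210.3 = 5.13 kg·m/s.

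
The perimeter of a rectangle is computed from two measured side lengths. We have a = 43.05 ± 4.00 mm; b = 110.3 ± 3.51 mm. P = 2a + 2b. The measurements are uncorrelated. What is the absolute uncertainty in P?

10.6 mm

For a sum/difference, combine absolute errors in quadrature:
  (2·δa)² = 64.0;  (2·δb)² = 49.3
δP = √(113) = 10.6 mm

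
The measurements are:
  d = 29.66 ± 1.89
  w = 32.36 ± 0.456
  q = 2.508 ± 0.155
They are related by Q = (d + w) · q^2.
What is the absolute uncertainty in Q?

Let u = d + w = 62.02. δu = √(δd² + δw²) = √(3.57 + 0.208) = 1.94, so δu/u = 0.0313.
Q is then a monomial in u, q:
δQ/Q = √((δu/u)² + (2·δq/q)²) = √(0.000983 + 0.0153) = 0.128
Q = 390.1, so δQ = 0.128 × 390.1 = 49.7.

49.7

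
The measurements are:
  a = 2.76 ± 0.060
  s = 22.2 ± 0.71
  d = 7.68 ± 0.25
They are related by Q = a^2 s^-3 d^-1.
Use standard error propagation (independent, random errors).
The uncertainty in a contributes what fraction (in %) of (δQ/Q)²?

(δQ/Q)² = (2·δa/a)² + (-3·δs/s)² + (-1·δd/d)²
  a term: (2×0.0217)² = 0.00189
  s term: (-3×0.0320)² = 0.00921
  d term: (-1×0.0326)² = 0.00106
Total = 0.0122. Share from a = 0.00189/0.0122 = 0.156.

15.6%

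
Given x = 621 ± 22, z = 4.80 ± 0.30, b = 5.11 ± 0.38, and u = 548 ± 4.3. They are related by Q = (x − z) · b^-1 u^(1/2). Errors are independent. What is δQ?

Let w = x − z = 616. δw = √(δx² + δz²) = √(484 + 0.0900) = 22.0, so δw/w = 0.0357.
Q is then a monomial in w, b, u:
δQ/Q = √((δw/w)² + (-1·δb/b)² + (½·δu/u)²) = √(0.00127 + 0.00553 + 1.54e-05) = 0.0826
Q = 2820, so δQ = 0.0826 × 2820 = 233.

233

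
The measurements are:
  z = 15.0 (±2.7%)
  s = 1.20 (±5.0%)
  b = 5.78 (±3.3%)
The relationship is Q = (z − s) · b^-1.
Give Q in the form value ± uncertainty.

2.39 ± 0.106

Let u = z − s = 13.8. δu = √(δz² + δs²) = √(0.164 + 0.00360) = 0.409, so δu/u = 0.0297.
Q is then a monomial in u, b:
δQ/Q = √((δu/u)² + (-1·δb/b)²) = √(0.000880 + 0.00109) = 0.0444
Q = 2.39, so δQ = 0.0444 × 2.39 = 0.106.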